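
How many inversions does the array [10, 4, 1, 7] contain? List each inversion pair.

Finding inversions in [10, 4, 1, 7]:

(0, 1): arr[0]=10 > arr[1]=4
(0, 2): arr[0]=10 > arr[2]=1
(0, 3): arr[0]=10 > arr[3]=7
(1, 2): arr[1]=4 > arr[2]=1

Total inversions: 4

The array has 4 inversion(s): (0,1), (0,2), (0,3), (1,2). Each pair (i,j) satisfies i < j and arr[i] > arr[j].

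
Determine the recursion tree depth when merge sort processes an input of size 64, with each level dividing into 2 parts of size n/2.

For divide and conquer with division factor 2:

Problem sizes at each level:
Level 0: 64
Level 1: 32
Level 2: 16
Level 3: 8
Level 4: 4
Level 5: 2
Level 6: 1

The root is level 0 and the size-1 base case is level 6 (the tree spans levels 0 through 6, i.e. 7 levels counting the root), so the depth is the number of divisions: log_2(64) = 6

The recursion tree depth is log_2(64) = 6. At each level, the problem size is divided by 2, so it takes 6 divisions to reduce to a base case of size 1. The algorithm makes 2 recursive calls at each level.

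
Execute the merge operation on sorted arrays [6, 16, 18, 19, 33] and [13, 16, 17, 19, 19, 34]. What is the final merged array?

Merging process:

Compare 6 vs 13: take 6 from left. Merged: [6]
Compare 16 vs 13: take 13 from right. Merged: [6, 13]
Compare 16 vs 16: take 16 from left. Merged: [6, 13, 16]
Compare 18 vs 16: take 16 from right. Merged: [6, 13, 16, 16]
Compare 18 vs 17: take 17 from right. Merged: [6, 13, 16, 16, 17]
Compare 18 vs 19: take 18 from left. Merged: [6, 13, 16, 16, 17, 18]
Compare 19 vs 19: take 19 from left. Merged: [6, 13, 16, 16, 17, 18, 19]
Compare 33 vs 19: take 19 from right. Merged: [6, 13, 16, 16, 17, 18, 19, 19]
Compare 33 vs 19: take 19 from right. Merged: [6, 13, 16, 16, 17, 18, 19, 19, 19]
Compare 33 vs 34: take 33 from left. Merged: [6, 13, 16, 16, 17, 18, 19, 19, 19, 33]
Append remaining from right: [34]. Merged: [6, 13, 16, 16, 17, 18, 19, 19, 19, 33, 34]

Final merged array: [6, 13, 16, 16, 17, 18, 19, 19, 19, 33, 34]
Total comparisons: 10

The merged array is [6, 13, 16, 16, 17, 18, 19, 19, 19, 33, 34], requiring 10 comparisons. The merge step runs in O(n) time where n is the total number of elements.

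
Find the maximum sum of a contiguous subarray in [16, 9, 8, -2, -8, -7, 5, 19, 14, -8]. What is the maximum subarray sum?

Using Kadane's algorithm on [16, 9, 8, -2, -8, -7, 5, 19, 14, -8]:

Scanning through the array:
Position 1 (value 9): max_ending_here = 25, max_so_far = 25
Position 2 (value 8): max_ending_here = 33, max_so_far = 33
Position 3 (value -2): max_ending_here = 31, max_so_far = 33
Position 4 (value -8): max_ending_here = 23, max_so_far = 33
Position 5 (value -7): max_ending_here = 16, max_so_far = 33
Position 6 (value 5): max_ending_here = 21, max_so_far = 33
Position 7 (value 19): max_ending_here = 40, max_so_far = 40
Position 8 (value 14): max_ending_here = 54, max_so_far = 54
Position 9 (value -8): max_ending_here = 46, max_so_far = 54

Maximum subarray: [16, 9, 8, -2, -8, -7, 5, 19, 14]
Maximum sum: 54

The maximum subarray is [16, 9, 8, -2, -8, -7, 5, 19, 14] with sum 54. This subarray runs from index 0 to index 8.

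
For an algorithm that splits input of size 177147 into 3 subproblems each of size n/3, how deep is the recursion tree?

For divide and conquer with division factor 3:

Problem sizes at each level:
Level 0: 177147
Level 1: 59049
Level 2: 19683
Level 3: 6561
Level 4: 2187
Level 5: 729
Level 6: 243
Level 7: 81
Level 8: 27
Level 9: 9
Level 10: 3
Level 11: 1

The root is level 0 and the size-1 base case is level 11 (the tree spans levels 0 through 11, i.e. 12 levels counting the root), so the depth is the number of divisions: log_3(177147) = 11

The recursion tree depth is log_3(177147) = 11. At each level, the problem size is divided by 3, so it takes 11 divisions to reduce to a base case of size 1. The algorithm makes 3 recursive calls at each level.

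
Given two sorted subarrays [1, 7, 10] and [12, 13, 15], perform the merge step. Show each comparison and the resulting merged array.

Merging process:

Compare 1 vs 12: take 1 from left. Merged: [1]
Compare 7 vs 12: take 7 from left. Merged: [1, 7]
Compare 10 vs 12: take 10 from left. Merged: [1, 7, 10]
Append remaining from right: [12, 13, 15]. Merged: [1, 7, 10, 12, 13, 15]

Final merged array: [1, 7, 10, 12, 13, 15]
Total comparisons: 3

The merged array is [1, 7, 10, 12, 13, 15], requiring 3 comparisons. The merge step runs in O(n) time where n is the total number of elements.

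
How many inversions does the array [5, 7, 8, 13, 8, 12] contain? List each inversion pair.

Finding inversions in [5, 7, 8, 13, 8, 12]:

(3, 4): arr[3]=13 > arr[4]=8
(3, 5): arr[3]=13 > arr[5]=12

Total inversions: 2

The array has 2 inversion(s): (3,4), (3,5). Each pair (i,j) satisfies i < j and arr[i] > arr[j].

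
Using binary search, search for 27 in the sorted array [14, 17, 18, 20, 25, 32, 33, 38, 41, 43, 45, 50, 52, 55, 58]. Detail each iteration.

Binary search for 27 in [14, 17, 18, 20, 25, 32, 33, 38, 41, 43, 45, 50, 52, 55, 58]:

lo=0, hi=14, mid=7, arr[mid]=38 -> 38 > 27, search left half
lo=0, hi=6, mid=3, arr[mid]=20 -> 20 < 27, search right half
lo=4, hi=6, mid=5, arr[mid]=32 -> 32 > 27, search left half
lo=4, hi=4, mid=4, arr[mid]=25 -> 25 < 27, search right half
lo=5 > hi=4, target 27 not found

Binary search determines that 27 is not in the array after 4 comparisons. The search space was exhausted without finding the target.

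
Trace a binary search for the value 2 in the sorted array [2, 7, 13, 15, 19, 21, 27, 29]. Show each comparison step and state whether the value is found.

Binary search for 2 in [2, 7, 13, 15, 19, 21, 27, 29]:

lo=0, hi=7, mid=3, arr[mid]=15 -> 15 > 2, search left half
lo=0, hi=2, mid=1, arr[mid]=7 -> 7 > 2, search left half
lo=0, hi=0, mid=0, arr[mid]=2 -> Found target at index 0!

Binary search finds 2 at index 0 after 3 comparisons. The search repeatedly halves the search space by comparing with the middle element.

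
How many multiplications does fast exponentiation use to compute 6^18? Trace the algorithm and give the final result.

Computing 6^18 by squaring (build up from 6^1; each line after the first costs one multiplication):

6^1 = 6
6^2 = (6^1)^2 = 6^2 = 36
6^4 = (6^2)^2 = 36^2 = 1296
6^8 = (6^4)^2 = 1296^2 = 1679616
6^9 = 6 * 6^8 = 6 * 1679616 = 10077696
6^18 = (6^9)^2 = 10077696^2 = 101559956668416

Result: 101559956668416
Multiplications needed: 5 (5 lines after 6^1)

6^18 = 101559956668416. Using exponentiation by squaring, this requires 5 multiplications. The key idea: if the exponent is even, square the half-power; if odd, multiply by the base once.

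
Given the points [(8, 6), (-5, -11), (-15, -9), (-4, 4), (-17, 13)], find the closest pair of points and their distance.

Computing all pairwise distances among 5 points:

d((8, 6), (-5, -11)) = 21.4009
d((8, 6), (-15, -9)) = 27.4591
d((8, 6), (-4, 4)) = 12.1655
d((8, 6), (-17, 13)) = 25.9615
d((-5, -11), (-15, -9)) = 10.198 <-- minimum
d((-5, -11), (-4, 4)) = 15.0333
d((-5, -11), (-17, 13)) = 26.8328
d((-15, -9), (-4, 4)) = 17.0294
d((-15, -9), (-17, 13)) = 22.0907
d((-4, 4), (-17, 13)) = 15.8114

Closest pair: (-5, -11) and (-15, -9) with distance 10.198

The closest pair is (-5, -11) and (-15, -9) with Euclidean distance 10.198. For 5 points, brute-force pairwise comparison is shown above. For large n, the divide-and-conquer algorithm (sort by x, recurse on halves, check the dividing strip) achieves O(n log n).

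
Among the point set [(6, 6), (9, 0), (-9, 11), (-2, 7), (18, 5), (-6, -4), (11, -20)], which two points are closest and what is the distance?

Computing all pairwise distances among 7 points:

d((6, 6), (9, 0)) = 6.7082 <-- minimum
d((6, 6), (-9, 11)) = 15.8114
d((6, 6), (-2, 7)) = 8.0623
d((6, 6), (18, 5)) = 12.0416
d((6, 6), (-6, -4)) = 15.6205
d((6, 6), (11, -20)) = 26.4764
d((9, 0), (-9, 11)) = 21.095
d((9, 0), (-2, 7)) = 13.0384
d((9, 0), (18, 5)) = 10.2956
d((9, 0), (-6, -4)) = 15.5242
d((9, 0), (11, -20)) = 20.0998
d((-9, 11), (-2, 7)) = 8.0623
d((-9, 11), (18, 5)) = 27.6586
d((-9, 11), (-6, -4)) = 15.2971
d((-9, 11), (11, -20)) = 36.8917
d((-2, 7), (18, 5)) = 20.0998
d((-2, 7), (-6, -4)) = 11.7047
d((-2, 7), (11, -20)) = 29.9666
d((18, 5), (-6, -4)) = 25.632
d((18, 5), (11, -20)) = 25.9615
d((-6, -4), (11, -20)) = 23.3452

Closest pair: (6, 6) and (9, 0) with distance 6.7082

The closest pair is (6, 6) and (9, 0) with Euclidean distance 6.7082. For 7 points, brute-force pairwise comparison is shown above. For large n, the divide-and-conquer algorithm (sort by x, recurse on halves, check the dividing strip) achieves O(n log n).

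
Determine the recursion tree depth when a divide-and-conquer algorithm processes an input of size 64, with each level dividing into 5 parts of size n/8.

For divide and conquer with division factor 8:

Problem sizes at each level:
Level 0: 64
Level 1: 8
Level 2: 1

The root is level 0 and the size-1 base case is level 2 (the tree spans levels 0 through 2, i.e. 3 levels counting the root), so the depth is the number of divisions: log_8(64) = 2

The recursion tree depth is log_8(64) = 2. At each level, the problem size is divided by 8, so it takes 2 divisions to reduce to a base case of size 1. The algorithm makes 5 recursive calls at each level.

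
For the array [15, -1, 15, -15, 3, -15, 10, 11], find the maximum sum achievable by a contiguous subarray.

Using Kadane's algorithm on [15, -1, 15, -15, 3, -15, 10, 11]:

Scanning through the array:
Position 1 (value -1): max_ending_here = 14, max_so_far = 15
Position 2 (value 15): max_ending_here = 29, max_so_far = 29
Position 3 (value -15): max_ending_here = 14, max_so_far = 29
Position 4 (value 3): max_ending_here = 17, max_so_far = 29
Position 5 (value -15): max_ending_here = 2, max_so_far = 29
Position 6 (value 10): max_ending_here = 12, max_so_far = 29
Position 7 (value 11): max_ending_here = 23, max_so_far = 29

Maximum subarray: [15, -1, 15]
Maximum sum: 29

The maximum subarray is [15, -1, 15] with sum 29. This subarray runs from index 0 to index 2.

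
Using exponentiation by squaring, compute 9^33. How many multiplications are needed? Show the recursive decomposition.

Computing 9^33 by squaring (build up from 9^1; each line after the first costs one multiplication):

9^1 = 9
9^2 = (9^1)^2 = 9^2 = 81
9^4 = (9^2)^2 = 81^2 = 6561
9^8 = (9^4)^2 = 6561^2 = 43046721
9^16 = (9^8)^2 = 43046721^2 = 1853020188851841
9^32 = (9^16)^2 = 1853020188851841^2 = 3433683820292512484657849089281
9^33 = 9 * 9^32 = 9 * 3433683820292512484657849089281 = 30903154382632612361920641803529

Result: 30903154382632612361920641803529
Multiplications needed: 6 (6 lines after 9^1)

9^33 = 30903154382632612361920641803529. Using exponentiation by squaring, this requires 6 multiplications. The key idea: if the exponent is even, square the half-power; if odd, multiply by the base once.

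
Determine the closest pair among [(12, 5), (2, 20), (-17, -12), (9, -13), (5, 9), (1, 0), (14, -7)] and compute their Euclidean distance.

Computing all pairwise distances among 7 points:

d((12, 5), (2, 20)) = 18.0278
d((12, 5), (-17, -12)) = 33.6155
d((12, 5), (9, -13)) = 18.2483
d((12, 5), (5, 9)) = 8.0623
d((12, 5), (1, 0)) = 12.083
d((12, 5), (14, -7)) = 12.1655
d((2, 20), (-17, -12)) = 37.2156
d((2, 20), (9, -13)) = 33.7343
d((2, 20), (5, 9)) = 11.4018
d((2, 20), (1, 0)) = 20.025
d((2, 20), (14, -7)) = 29.5466
d((-17, -12), (9, -13)) = 26.0192
d((-17, -12), (5, 9)) = 30.4138
d((-17, -12), (1, 0)) = 21.6333
d((-17, -12), (14, -7)) = 31.4006
d((9, -13), (5, 9)) = 22.3607
d((9, -13), (1, 0)) = 15.2643
d((9, -13), (14, -7)) = 7.8102 <-- minimum
d((5, 9), (1, 0)) = 9.8489
d((5, 9), (14, -7)) = 18.3576
d((1, 0), (14, -7)) = 14.7648

Closest pair: (9, -13) and (14, -7) with distance 7.8102

The closest pair is (9, -13) and (14, -7) with Euclidean distance 7.8102. For 7 points, brute-force pairwise comparison is shown above. For large n, the divide-and-conquer algorithm (sort by x, recurse on halves, check the dividing strip) achieves O(n log n).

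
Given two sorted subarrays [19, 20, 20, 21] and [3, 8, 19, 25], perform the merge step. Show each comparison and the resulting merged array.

Merging process:

Compare 19 vs 3: take 3 from right. Merged: [3]
Compare 19 vs 8: take 8 from right. Merged: [3, 8]
Compare 19 vs 19: take 19 from left. Merged: [3, 8, 19]
Compare 20 vs 19: take 19 from right. Merged: [3, 8, 19, 19]
Compare 20 vs 25: take 20 from left. Merged: [3, 8, 19, 19, 20]
Compare 20 vs 25: take 20 from left. Merged: [3, 8, 19, 19, 20, 20]
Compare 21 vs 25: take 21 from left. Merged: [3, 8, 19, 19, 20, 20, 21]
Append remaining from right: [25]. Merged: [3, 8, 19, 19, 20, 20, 21, 25]

Final merged array: [3, 8, 19, 19, 20, 20, 21, 25]
Total comparisons: 7

The merged array is [3, 8, 19, 19, 20, 20, 21, 25], requiring 7 comparisons. The merge step runs in O(n) time where n is the total number of elements.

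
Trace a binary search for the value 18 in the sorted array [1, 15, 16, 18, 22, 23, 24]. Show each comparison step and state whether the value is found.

Binary search for 18 in [1, 15, 16, 18, 22, 23, 24]:

lo=0, hi=6, mid=3, arr[mid]=18 -> Found target at index 3!

Binary search finds 18 at index 3 after 1 comparisons. The search repeatedly halves the search space by comparing with the middle element.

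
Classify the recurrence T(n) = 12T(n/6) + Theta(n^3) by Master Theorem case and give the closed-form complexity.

Master Theorem for T(n) = 12T(n/6) + O(n^3):

a = 12, b = 6, c = 3
log_b(a) = log_6(12) = 1.3869

Case 3: c = 3 > log_6(12) = 1.3869
T(n) = O(n^3) = O(n^3)

For T(n) = 12T(n/6) + O(n^3): log_6(12) = 1.3869. This is Case 3 of the Master Theorem (c > log_b(a), work dominated by root), giving O(n^3).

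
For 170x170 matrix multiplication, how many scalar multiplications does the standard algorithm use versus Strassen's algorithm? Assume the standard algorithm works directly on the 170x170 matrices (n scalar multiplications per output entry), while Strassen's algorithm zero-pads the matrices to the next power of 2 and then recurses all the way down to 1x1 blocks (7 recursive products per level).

Matrix multiplication for 170x170 matrices:

Strassen's algorithm requires power-of-2 dimensions. Pad 170x170 to 256x256 (next power of 2).

Standard algorithm: 170^3 = 4913000 multiplications
Strassen's algorithm: 7^(log2(256)) = 7^8 = 5764801 multiplications
Difference: 4913000 - 5764801 = -851801 (Strassen uses MORE here due to padding overhead — for small or just-over-power-of-2 n, padding can outweigh the per-level savings)

Standard: 4913000 multiplications (170^3). Strassen: 5764801 multiplications (7^8, after padding to 256x256). Strassen reduces 8 recursive multiplications to 7 at each level.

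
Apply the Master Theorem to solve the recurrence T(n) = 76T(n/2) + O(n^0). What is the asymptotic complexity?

Master Theorem for T(n) = 76T(n/2) + O(n^0):

a = 76, b = 2, c = 0
log_b(a) = log_2(76) = 6.2479

Case 1: c = 0 < log_2(76) = 6.2479
T(n) = O(n^(log_2 76))

For T(n) = 76T(n/2) + O(n^0): log_2(76) = 6.2479. This is Case 1 of the Master Theorem (c < log_b(a), work dominated by leaves), giving O(n^(log_2 76)).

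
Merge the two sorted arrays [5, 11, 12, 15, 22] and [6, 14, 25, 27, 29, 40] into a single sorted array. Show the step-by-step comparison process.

Merging process:

Compare 5 vs 6: take 5 from left. Merged: [5]
Compare 11 vs 6: take 6 from right. Merged: [5, 6]
Compare 11 vs 14: take 11 from left. Merged: [5, 6, 11]
Compare 12 vs 14: take 12 from left. Merged: [5, 6, 11, 12]
Compare 15 vs 14: take 14 from right. Merged: [5, 6, 11, 12, 14]
Compare 15 vs 25: take 15 from left. Merged: [5, 6, 11, 12, 14, 15]
Compare 22 vs 25: take 22 from left. Merged: [5, 6, 11, 12, 14, 15, 22]
Append remaining from right: [25, 27, 29, 40]. Merged: [5, 6, 11, 12, 14, 15, 22, 25, 27, 29, 40]

Final merged array: [5, 6, 11, 12, 14, 15, 22, 25, 27, 29, 40]
Total comparisons: 7

The merged array is [5, 6, 11, 12, 14, 15, 22, 25, 27, 29, 40], requiring 7 comparisons. The merge step runs in O(n) time where n is the total number of elements.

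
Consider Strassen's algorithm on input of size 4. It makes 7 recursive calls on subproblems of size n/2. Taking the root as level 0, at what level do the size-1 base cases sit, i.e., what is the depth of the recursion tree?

For divide and conquer with division factor 2:

Problem sizes at each level:
Level 0: 4
Level 1: 2
Level 2: 1

The root is level 0 and the size-1 base case is level 2 (the tree spans levels 0 through 2, i.e. 3 levels counting the root), so the depth is the number of divisions: log_2(4) = 2

The recursion tree depth is log_2(4) = 2. At each level, the problem size is divided by 2, so it takes 2 divisions to reduce to a base case of size 1. The algorithm makes 7 recursive calls at each level.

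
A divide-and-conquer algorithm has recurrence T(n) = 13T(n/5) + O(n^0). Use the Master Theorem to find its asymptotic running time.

Master Theorem for T(n) = 13T(n/5) + O(n^0):

a = 13, b = 5, c = 0
log_b(a) = log_5(13) = 1.5937

Case 1: c = 0 < log_5(13) = 1.5937
T(n) = O(n^(log_5 13))

For T(n) = 13T(n/5) + O(n^0): log_5(13) = 1.5937. This is Case 1 of the Master Theorem (c < log_b(a), work dominated by leaves), giving O(n^(log_5 13)).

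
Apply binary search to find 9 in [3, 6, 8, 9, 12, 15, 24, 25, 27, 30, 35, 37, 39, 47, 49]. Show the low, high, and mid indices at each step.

Binary search for 9 in [3, 6, 8, 9, 12, 15, 24, 25, 27, 30, 35, 37, 39, 47, 49]:

lo=0, hi=14, mid=7, arr[mid]=25 -> 25 > 9, search left half
lo=0, hi=6, mid=3, arr[mid]=9 -> Found target at index 3!

Binary search finds 9 at index 3 after 2 comparisons. The search repeatedly halves the search space by comparing with the middle element.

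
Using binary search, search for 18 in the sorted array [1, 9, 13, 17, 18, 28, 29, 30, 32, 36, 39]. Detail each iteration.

Binary search for 18 in [1, 9, 13, 17, 18, 28, 29, 30, 32, 36, 39]:

lo=0, hi=10, mid=5, arr[mid]=28 -> 28 > 18, search left half
lo=0, hi=4, mid=2, arr[mid]=13 -> 13 < 18, search right half
lo=3, hi=4, mid=3, arr[mid]=17 -> 17 < 18, search right half
lo=4, hi=4, mid=4, arr[mid]=18 -> Found target at index 4!

Binary search finds 18 at index 4 after 4 comparisons. The search repeatedly halves the search space by comparing with the middle element.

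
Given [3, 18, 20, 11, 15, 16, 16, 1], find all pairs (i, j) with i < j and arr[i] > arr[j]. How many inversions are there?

Finding inversions in [3, 18, 20, 11, 15, 16, 16, 1]:

(0, 7): arr[0]=3 > arr[7]=1
(1, 3): arr[1]=18 > arr[3]=11
(1, 4): arr[1]=18 > arr[4]=15
(1, 5): arr[1]=18 > arr[5]=16
(1, 6): arr[1]=18 > arr[6]=16
(1, 7): arr[1]=18 > arr[7]=1
(2, 3): arr[2]=20 > arr[3]=11
(2, 4): arr[2]=20 > arr[4]=15
(2, 5): arr[2]=20 > arr[5]=16
(2, 6): arr[2]=20 > arr[6]=16
(2, 7): arr[2]=20 > arr[7]=1
(3, 7): arr[3]=11 > arr[7]=1
(4, 7): arr[4]=15 > arr[7]=1
(5, 7): arr[5]=16 > arr[7]=1
(6, 7): arr[6]=16 > arr[7]=1

Total inversions: 15

The array has 15 inversion(s): (0,7), (1,3), (1,4), (1,5), (1,6), (1,7), (2,3), (2,4), (2,5), (2,6), (2,7), (3,7), (4,7), (5,7), (6,7). Each pair (i,j) satisfies i < j and arr[i] > arr[j].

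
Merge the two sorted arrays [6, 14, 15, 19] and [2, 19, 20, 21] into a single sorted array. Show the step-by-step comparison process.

Merging process:

Compare 6 vs 2: take 2 from right. Merged: [2]
Compare 6 vs 19: take 6 from left. Merged: [2, 6]
Compare 14 vs 19: take 14 from left. Merged: [2, 6, 14]
Compare 15 vs 19: take 15 from left. Merged: [2, 6, 14, 15]
Compare 19 vs 19: take 19 from left. Merged: [2, 6, 14, 15, 19]
Append remaining from right: [19, 20, 21]. Merged: [2, 6, 14, 15, 19, 19, 20, 21]

Final merged array: [2, 6, 14, 15, 19, 19, 20, 21]
Total comparisons: 5

The merged array is [2, 6, 14, 15, 19, 19, 20, 21], requiring 5 comparisons. The merge step runs in O(n) time where n is the total number of elements.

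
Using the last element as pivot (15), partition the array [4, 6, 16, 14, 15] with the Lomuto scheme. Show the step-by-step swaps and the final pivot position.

Lomuto partition with pivot = 15:

Initial array: [4, 6, 16, 14, 15]

arr[0]=4 <= 15: swap with position 0, array becomes [4, 6, 16, 14, 15]
arr[1]=6 <= 15: swap with position 1, array becomes [4, 6, 16, 14, 15]
arr[2]=16 > 15: no swap
arr[3]=14 <= 15: swap with position 2, array becomes [4, 6, 14, 16, 15]

Place pivot at position 3: [4, 6, 14, 15, 16]
Pivot position: 3

After partitioning with pivot 15, the array becomes [4, 6, 14, 15, 16]. The pivot is placed at index 3. All elements to the left of the pivot are <= 15, and all elements to the right are > 15.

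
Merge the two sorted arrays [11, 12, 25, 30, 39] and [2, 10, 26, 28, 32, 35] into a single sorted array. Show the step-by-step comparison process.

Merging process:

Compare 11 vs 2: take 2 from right. Merged: [2]
Compare 11 vs 10: take 10 from right. Merged: [2, 10]
Compare 11 vs 26: take 11 from left. Merged: [2, 10, 11]
Compare 12 vs 26: take 12 from left. Merged: [2, 10, 11, 12]
Compare 25 vs 26: take 25 from left. Merged: [2, 10, 11, 12, 25]
Compare 30 vs 26: take 26 from right. Merged: [2, 10, 11, 12, 25, 26]
Compare 30 vs 28: take 28 from right. Merged: [2, 10, 11, 12, 25, 26, 28]
Compare 30 vs 32: take 30 from left. Merged: [2, 10, 11, 12, 25, 26, 28, 30]
Compare 39 vs 32: take 32 from right. Merged: [2, 10, 11, 12, 25, 26, 28, 30, 32]
Compare 39 vs 35: take 35 from right. Merged: [2, 10, 11, 12, 25, 26, 28, 30, 32, 35]
Append remaining from left: [39]. Merged: [2, 10, 11, 12, 25, 26, 28, 30, 32, 35, 39]

Final merged array: [2, 10, 11, 12, 25, 26, 28, 30, 32, 35, 39]
Total comparisons: 10

The merged array is [2, 10, 11, 12, 25, 26, 28, 30, 32, 35, 39], requiring 10 comparisons. The merge step runs in O(n) time where n is the total number of elements.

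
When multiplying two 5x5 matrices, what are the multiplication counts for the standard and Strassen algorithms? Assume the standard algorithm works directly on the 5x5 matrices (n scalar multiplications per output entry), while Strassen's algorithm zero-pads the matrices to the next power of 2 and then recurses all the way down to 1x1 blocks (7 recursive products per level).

Matrix multiplication for 5x5 matrices:

Strassen's algorithm requires power-of-2 dimensions. Pad 5x5 to 8x8 (next power of 2).

Standard algorithm: 5^3 = 125 multiplications
Strassen's algorithm: 7^(log2(8)) = 7^3 = 343 multiplications
Difference: 125 - 343 = -218 (Strassen uses MORE here due to padding overhead — for small or just-over-power-of-2 n, padding can outweigh the per-level savings)

Standard: 125 multiplications (5^3). Strassen: 343 multiplications (7^3, after padding to 8x8). Strassen reduces 8 recursive multiplications to 7 at each level.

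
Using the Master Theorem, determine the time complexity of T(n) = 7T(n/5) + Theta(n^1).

Master Theorem for T(n) = 7T(n/5) + O(n^1):

a = 7, b = 5, c = 1
log_b(a) = log_5(7) = 1.2091

Case 1: c = 1 < log_5(7) = 1.2091
T(n) = O(n^(log_5 7))

For T(n) = 7T(n/5) + O(n^1): log_5(7) = 1.2091. This is Case 1 of the Master Theorem (c < log_b(a), work dominated by leaves), giving O(n^(log_5 7)).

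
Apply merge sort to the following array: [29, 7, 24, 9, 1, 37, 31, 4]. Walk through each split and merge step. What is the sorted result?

Merge sort trace:

Split: [29, 7, 24, 9, 1, 37, 31, 4] -> [29, 7, 24, 9] and [1, 37, 31, 4]
  Split: [29, 7, 24, 9] -> [29, 7] and [24, 9]
    Split: [29, 7] -> [29] and [7]
    Merge: [29] + [7] -> [7, 29]
    Split: [24, 9] -> [24] and [9]
    Merge: [24] + [9] -> [9, 24]
  Merge: [7, 29] + [9, 24] -> [7, 9, 24, 29]
  Split: [1, 37, 31, 4] -> [1, 37] and [31, 4]
    Split: [1, 37] -> [1] and [37]
    Merge: [1] + [37] -> [1, 37]
    Split: [31, 4] -> [31] and [4]
    Merge: [31] + [4] -> [4, 31]
  Merge: [1, 37] + [4, 31] -> [1, 4, 31, 37]
Merge: [7, 9, 24, 29] + [1, 4, 31, 37] -> [1, 4, 7, 9, 24, 29, 31, 37]

Final sorted array: [1, 4, 7, 9, 24, 29, 31, 37]

The merge sort proceeds by recursively splitting the array and merging sorted halves.
After all merges, the sorted array is [1, 4, 7, 9, 24, 29, 31, 37].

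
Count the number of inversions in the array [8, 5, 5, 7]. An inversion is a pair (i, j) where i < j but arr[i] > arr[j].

Finding inversions in [8, 5, 5, 7]:

(0, 1): arr[0]=8 > arr[1]=5
(0, 2): arr[0]=8 > arr[2]=5
(0, 3): arr[0]=8 > arr[3]=7

Total inversions: 3

The array has 3 inversion(s): (0,1), (0,2), (0,3). Each pair (i,j) satisfies i < j and arr[i] > arr[j].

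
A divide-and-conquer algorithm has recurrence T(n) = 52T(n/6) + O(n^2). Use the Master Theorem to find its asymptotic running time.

Master Theorem for T(n) = 52T(n/6) + O(n^2):

a = 52, b = 6, c = 2
log_b(a) = log_6(52) = 2.2052

Case 1: c = 2 < log_6(52) = 2.2052
T(n) = O(n^(log_6 52))

For T(n) = 52T(n/6) + O(n^2): log_6(52) = 2.2052. This is Case 1 of the Master Theorem (c < log_b(a), work dominated by leaves), giving O(n^(log_6 52)).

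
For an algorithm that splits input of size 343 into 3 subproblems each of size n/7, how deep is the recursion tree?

For divide and conquer with division factor 7:

Problem sizes at each level:
Level 0: 343
Level 1: 49
Level 2: 7
Level 3: 1

The root is level 0 and the size-1 base case is level 3 (the tree spans levels 0 through 3, i.e. 4 levels counting the root), so the depth is the number of divisions: log_7(343) = 3

The recursion tree depth is log_7(343) = 3. At each level, the problem size is divided by 7, so it takes 3 divisions to reduce to a base case of size 1. The algorithm makes 3 recursive calls at each level.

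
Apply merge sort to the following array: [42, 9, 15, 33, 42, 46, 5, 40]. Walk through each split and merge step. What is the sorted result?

Merge sort trace:

Split: [42, 9, 15, 33, 42, 46, 5, 40] -> [42, 9, 15, 33] and [42, 46, 5, 40]
  Split: [42, 9, 15, 33] -> [42, 9] and [15, 33]
    Split: [42, 9] -> [42] and [9]
    Merge: [42] + [9] -> [9, 42]
    Split: [15, 33] -> [15] and [33]
    Merge: [15] + [33] -> [15, 33]
  Merge: [9, 42] + [15, 33] -> [9, 15, 33, 42]
  Split: [42, 46, 5, 40] -> [42, 46] and [5, 40]
    Split: [42, 46] -> [42] and [46]
    Merge: [42] + [46] -> [42, 46]
    Split: [5, 40] -> [5] and [40]
    Merge: [5] + [40] -> [5, 40]
  Merge: [42, 46] + [5, 40] -> [5, 40, 42, 46]
Merge: [9, 15, 33, 42] + [5, 40, 42, 46] -> [5, 9, 15, 33, 40, 42, 42, 46]

Final sorted array: [5, 9, 15, 33, 40, 42, 42, 46]

The merge sort proceeds by recursively splitting the array and merging sorted halves.
After all merges, the sorted array is [5, 9, 15, 33, 40, 42, 42, 46].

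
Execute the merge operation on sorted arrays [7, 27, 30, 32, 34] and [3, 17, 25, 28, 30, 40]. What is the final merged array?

Merging process:

Compare 7 vs 3: take 3 from right. Merged: [3]
Compare 7 vs 17: take 7 from left. Merged: [3, 7]
Compare 27 vs 17: take 17 from right. Merged: [3, 7, 17]
Compare 27 vs 25: take 25 from right. Merged: [3, 7, 17, 25]
Compare 27 vs 28: take 27 from left. Merged: [3, 7, 17, 25, 27]
Compare 30 vs 28: take 28 from right. Merged: [3, 7, 17, 25, 27, 28]
Compare 30 vs 30: take 30 from left. Merged: [3, 7, 17, 25, 27, 28, 30]
Compare 32 vs 30: take 30 from right. Merged: [3, 7, 17, 25, 27, 28, 30, 30]
Compare 32 vs 40: take 32 from left. Merged: [3, 7, 17, 25, 27, 28, 30, 30, 32]
Compare 34 vs 40: take 34 from left. Merged: [3, 7, 17, 25, 27, 28, 30, 30, 32, 34]
Append remaining from right: [40]. Merged: [3, 7, 17, 25, 27, 28, 30, 30, 32, 34, 40]

Final merged array: [3, 7, 17, 25, 27, 28, 30, 30, 32, 34, 40]
Total comparisons: 10

The merged array is [3, 7, 17, 25, 27, 28, 30, 30, 32, 34, 40], requiring 10 comparisons. The merge step runs in O(n) time where n is the total number of elements.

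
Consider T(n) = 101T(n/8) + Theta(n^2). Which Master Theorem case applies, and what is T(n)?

Master Theorem for T(n) = 101T(n/8) + O(n^2):

a = 101, b = 8, c = 2
log_b(a) = log_8(101) = 2.2194

Case 1: c = 2 < log_8(101) = 2.2194
T(n) = O(n^(log_8 101))

For T(n) = 101T(n/8) + O(n^2): log_8(101) = 2.2194. This is Case 1 of the Master Theorem (c < log_b(a), work dominated by leaves), giving O(n^(log_8 101)).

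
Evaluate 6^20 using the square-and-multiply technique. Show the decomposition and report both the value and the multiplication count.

Computing 6^20 by squaring (build up from 6^1; each line after the first costs one multiplication):

6^1 = 6
6^2 = (6^1)^2 = 6^2 = 36
6^4 = (6^2)^2 = 36^2 = 1296
6^5 = 6 * 6^4 = 6 * 1296 = 7776
6^10 = (6^5)^2 = 7776^2 = 60466176
6^20 = (6^10)^2 = 60466176^2 = 3656158440062976

Result: 3656158440062976
Multiplications needed: 5 (5 lines after 6^1)

6^20 = 3656158440062976. Using exponentiation by squaring, this requires 5 multiplications. The key idea: if the exponent is even, square the half-power; if odd, multiply by the base once.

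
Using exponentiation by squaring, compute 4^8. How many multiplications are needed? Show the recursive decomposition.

Computing 4^8 by squaring (build up from 4^1; each line after the first costs one multiplication):

4^1 = 4
4^2 = (4^1)^2 = 4^2 = 16
4^4 = (4^2)^2 = 16^2 = 256
4^8 = (4^4)^2 = 256^2 = 65536

Result: 65536
Multiplications needed: 3 (3 lines after 4^1)

4^8 = 65536. Using exponentiation by squaring, this requires 3 multiplications. The key idea: if the exponent is even, square the half-power; if odd, multiply by the base once.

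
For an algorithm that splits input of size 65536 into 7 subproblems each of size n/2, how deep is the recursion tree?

For divide and conquer with division factor 2:

Problem sizes at each level:
Level 0: 65536
Level 1: 32768
Level 2: 16384
Level 3: 8192
Level 4: 4096
Level 5: 2048
Level 6: 1024
Level 7: 512
Level 8: 256
Level 9: 128
Level 10: 64
Level 11: 32
Level 12: 16
Level 13: 8
Level 14: 4
Level 15: 2
Level 16: 1

The root is level 0 and the size-1 base case is level 16 (the tree spans levels 0 through 16, i.e. 17 levels counting the root), so the depth is the number of divisions: log_2(65536) = 16

The recursion tree depth is log_2(65536) = 16. At each level, the problem size is divided by 2, so it takes 16 divisions to reduce to a base case of size 1. The algorithm makes 7 recursive calls at each level.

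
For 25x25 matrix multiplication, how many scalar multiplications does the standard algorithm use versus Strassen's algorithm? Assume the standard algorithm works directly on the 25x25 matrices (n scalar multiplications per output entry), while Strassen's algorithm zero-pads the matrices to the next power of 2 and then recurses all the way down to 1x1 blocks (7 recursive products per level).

Matrix multiplication for 25x25 matrices:

Strassen's algorithm requires power-of-2 dimensions. Pad 25x25 to 32x32 (next power of 2).

Standard algorithm: 25^3 = 15625 multiplications
Strassen's algorithm: 7^(log2(32)) = 7^5 = 16807 multiplications
Difference: 15625 - 16807 = -1182 (Strassen uses MORE here due to padding overhead — for small or just-over-power-of-2 n, padding can outweigh the per-level savings)

Standard: 15625 multiplications (25^3). Strassen: 16807 multiplications (7^5, after padding to 32x32). Strassen reduces 8 recursive multiplications to 7 at each level.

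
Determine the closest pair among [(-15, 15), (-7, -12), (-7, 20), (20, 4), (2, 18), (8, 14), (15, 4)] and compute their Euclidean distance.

Computing all pairwise distances among 7 points:

d((-15, 15), (-7, -12)) = 28.1603
d((-15, 15), (-7, 20)) = 9.434
d((-15, 15), (20, 4)) = 36.6879
d((-15, 15), (2, 18)) = 17.2627
d((-15, 15), (8, 14)) = 23.0217
d((-15, 15), (15, 4)) = 31.9531
d((-7, -12), (-7, 20)) = 32.0
d((-7, -12), (20, 4)) = 31.3847
d((-7, -12), (2, 18)) = 31.3209
d((-7, -12), (8, 14)) = 30.0167
d((-7, -12), (15, 4)) = 27.2029
d((-7, 20), (20, 4)) = 31.3847
d((-7, 20), (2, 18)) = 9.2195
d((-7, 20), (8, 14)) = 16.1555
d((-7, 20), (15, 4)) = 27.2029
d((20, 4), (2, 18)) = 22.8035
d((20, 4), (8, 14)) = 15.6205
d((20, 4), (15, 4)) = 5.0 <-- minimum
d((2, 18), (8, 14)) = 7.2111
d((2, 18), (15, 4)) = 19.105
d((8, 14), (15, 4)) = 12.2066

Closest pair: (20, 4) and (15, 4) with distance 5.0

The closest pair is (20, 4) and (15, 4) with Euclidean distance 5.0. For 7 points, brute-force pairwise comparison is shown above. For large n, the divide-and-conquer algorithm (sort by x, recurse on halves, check the dividing strip) achieves O(n log n).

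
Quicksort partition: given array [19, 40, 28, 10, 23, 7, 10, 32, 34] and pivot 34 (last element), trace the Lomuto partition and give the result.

Lomuto partition with pivot = 34:

Initial array: [19, 40, 28, 10, 23, 7, 10, 32, 34]

arr[0]=19 <= 34: swap with position 0, array becomes [19, 40, 28, 10, 23, 7, 10, 32, 34]
arr[1]=40 > 34: no swap
arr[2]=28 <= 34: swap with position 1, array becomes [19, 28, 40, 10, 23, 7, 10, 32, 34]
arr[3]=10 <= 34: swap with position 2, array becomes [19, 28, 10, 40, 23, 7, 10, 32, 34]
arr[4]=23 <= 34: swap with position 3, array becomes [19, 28, 10, 23, 40, 7, 10, 32, 34]
arr[5]=7 <= 34: swap with position 4, array becomes [19, 28, 10, 23, 7, 40, 10, 32, 34]
arr[6]=10 <= 34: swap with position 5, array becomes [19, 28, 10, 23, 7, 10, 40, 32, 34]
arr[7]=32 <= 34: swap with position 6, array becomes [19, 28, 10, 23, 7, 10, 32, 40, 34]

Place pivot at position 7: [19, 28, 10, 23, 7, 10, 32, 34, 40]
Pivot position: 7

After partitioning with pivot 34, the array becomes [19, 28, 10, 23, 7, 10, 32, 34, 40]. The pivot is placed at index 7. All elements to the left of the pivot are <= 34, and all elements to the right are > 34.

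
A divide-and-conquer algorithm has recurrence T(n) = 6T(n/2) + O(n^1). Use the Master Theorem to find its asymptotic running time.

Master Theorem for T(n) = 6T(n/2) + O(n^1):

a = 6, b = 2, c = 1
log_b(a) = log_2(6) = 2.5850

Case 1: c = 1 < log_2(6) = 2.5850
T(n) = O(n^(log_2 6))

For T(n) = 6T(n/2) + O(n^1): log_2(6) = 2.5850. This is Case 1 of the Master Theorem (c < log_b(a), work dominated by leaves), giving O(n^(log_2 6)).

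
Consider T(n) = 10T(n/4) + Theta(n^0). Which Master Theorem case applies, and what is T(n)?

Master Theorem for T(n) = 10T(n/4) + O(n^0):

a = 10, b = 4, c = 0
log_b(a) = log_4(10) = 1.6610

Case 1: c = 0 < log_4(10) = 1.6610
T(n) = O(n^(log_4 10))

For T(n) = 10T(n/4) + O(n^0): log_4(10) = 1.6610. This is Case 1 of the Master Theorem (c < log_b(a), work dominated by leaves), giving O(n^(log_4 10)).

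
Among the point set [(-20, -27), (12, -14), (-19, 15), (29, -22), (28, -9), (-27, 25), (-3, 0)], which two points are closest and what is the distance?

Computing all pairwise distances among 7 points:

d((-20, -27), (12, -14)) = 34.5398
d((-20, -27), (-19, 15)) = 42.0119
d((-20, -27), (29, -22)) = 49.2544
d((-20, -27), (28, -9)) = 51.264
d((-20, -27), (-27, 25)) = 52.469
d((-20, -27), (-3, 0)) = 31.9061
d((12, -14), (-19, 15)) = 42.45
d((12, -14), (29, -22)) = 18.7883
d((12, -14), (28, -9)) = 16.7631
d((12, -14), (-27, 25)) = 55.1543
d((12, -14), (-3, 0)) = 20.5183
d((-19, 15), (29, -22)) = 60.6053
d((-19, 15), (28, -9)) = 52.7731
d((-19, 15), (-27, 25)) = 12.8062 <-- minimum
d((-19, 15), (-3, 0)) = 21.9317
d((29, -22), (28, -9)) = 13.0384
d((29, -22), (-27, 25)) = 73.1095
d((29, -22), (-3, 0)) = 38.833
d((28, -9), (-27, 25)) = 64.6607
d((28, -9), (-3, 0)) = 32.28
d((-27, 25), (-3, 0)) = 34.6554

Closest pair: (-19, 15) and (-27, 25) with distance 12.8062

The closest pair is (-19, 15) and (-27, 25) with Euclidean distance 12.8062. For 7 points, brute-force pairwise comparison is shown above. For large n, the divide-and-conquer algorithm (sort by x, recurse on halves, check the dividing strip) achieves O(n log n).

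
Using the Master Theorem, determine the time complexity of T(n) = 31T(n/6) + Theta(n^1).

Master Theorem for T(n) = 31T(n/6) + O(n^1):

a = 31, b = 6, c = 1
log_b(a) = log_6(31) = 1.9165

Case 1: c = 1 < log_6(31) = 1.9165
T(n) = O(n^(log_6 31))

For T(n) = 31T(n/6) + O(n^1): log_6(31) = 1.9165. This is Case 1 of the Master Theorem (c < log_b(a), work dominated by leaves), giving O(n^(log_6 31)).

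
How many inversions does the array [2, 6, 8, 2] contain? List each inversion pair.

Finding inversions in [2, 6, 8, 2]:

(1, 3): arr[1]=6 > arr[3]=2
(2, 3): arr[2]=8 > arr[3]=2

Total inversions: 2

The array has 2 inversion(s): (1,3), (2,3). Each pair (i,j) satisfies i < j and arr[i] > arr[j].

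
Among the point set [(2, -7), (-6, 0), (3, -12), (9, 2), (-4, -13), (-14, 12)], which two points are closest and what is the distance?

Computing all pairwise distances among 6 points:

d((2, -7), (-6, 0)) = 10.6301
d((2, -7), (3, -12)) = 5.099 <-- minimum
d((2, -7), (9, 2)) = 11.4018
d((2, -7), (-4, -13)) = 8.4853
d((2, -7), (-14, 12)) = 24.8395
d((-6, 0), (3, -12)) = 15.0
d((-6, 0), (9, 2)) = 15.1327
d((-6, 0), (-4, -13)) = 13.1529
d((-6, 0), (-14, 12)) = 14.4222
d((3, -12), (9, 2)) = 15.2315
d((3, -12), (-4, -13)) = 7.0711
d((3, -12), (-14, 12)) = 29.4109
d((9, 2), (-4, -13)) = 19.8494
d((9, 2), (-14, 12)) = 25.0799
d((-4, -13), (-14, 12)) = 26.9258

Closest pair: (2, -7) and (3, -12) with distance 5.099

The closest pair is (2, -7) and (3, -12) with Euclidean distance 5.099. For 6 points, brute-force pairwise comparison is shown above. For large n, the divide-and-conquer algorithm (sort by x, recurse on halves, check the dividing strip) achieves O(n log n).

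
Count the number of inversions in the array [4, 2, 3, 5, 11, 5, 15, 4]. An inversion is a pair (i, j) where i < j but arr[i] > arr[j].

Finding inversions in [4, 2, 3, 5, 11, 5, 15, 4]:

(0, 1): arr[0]=4 > arr[1]=2
(0, 2): arr[0]=4 > arr[2]=3
(3, 7): arr[3]=5 > arr[7]=4
(4, 5): arr[4]=11 > arr[5]=5
(4, 7): arr[4]=11 > arr[7]=4
(5, 7): arr[5]=5 > arr[7]=4
(6, 7): arr[6]=15 > arr[7]=4

Total inversions: 7

The array has 7 inversion(s): (0,1), (0,2), (3,7), (4,5), (4,7), (5,7), (6,7). Each pair (i,j) satisfies i < j and arr[i] > arr[j].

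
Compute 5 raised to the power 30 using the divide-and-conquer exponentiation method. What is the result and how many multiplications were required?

Computing 5^30 by squaring (build up from 5^1; each line after the first costs one multiplication):

5^1 = 5
5^2 = (5^1)^2 = 5^2 = 25
5^3 = 5 * 5^2 = 5 * 25 = 125
5^6 = (5^3)^2 = 125^2 = 15625
5^7 = 5 * 5^6 = 5 * 15625 = 78125
5^14 = (5^7)^2 = 78125^2 = 6103515625
5^15 = 5 * 5^14 = 5 * 6103515625 = 30517578125
5^30 = (5^15)^2 = 30517578125^2 = 931322574615478515625

Result: 931322574615478515625
Multiplications needed: 7 (7 lines after 5^1)

5^30 = 931322574615478515625. Using exponentiation by squaring, this requires 7 multiplications. The key idea: if the exponent is even, square the half-power; if odd, multiply by the base once.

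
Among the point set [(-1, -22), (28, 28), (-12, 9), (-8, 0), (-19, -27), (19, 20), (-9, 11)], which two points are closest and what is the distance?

Computing all pairwise distances among 7 points:

d((-1, -22), (28, 28)) = 57.8014
d((-1, -22), (-12, 9)) = 32.8938
d((-1, -22), (-8, 0)) = 23.0868
d((-1, -22), (-19, -27)) = 18.6815
d((-1, -22), (19, 20)) = 46.5188
d((-1, -22), (-9, 11)) = 33.9559
d((28, 28), (-12, 9)) = 44.2832
d((28, 28), (-8, 0)) = 45.607
d((28, 28), (-19, -27)) = 72.3464
d((28, 28), (19, 20)) = 12.0416
d((28, 28), (-9, 11)) = 40.7185
d((-12, 9), (-8, 0)) = 9.8489
d((-12, 9), (-19, -27)) = 36.6742
d((-12, 9), (19, 20)) = 32.8938
d((-12, 9), (-9, 11)) = 3.6056 <-- minimum
d((-8, 0), (-19, -27)) = 29.1548
d((-8, 0), (19, 20)) = 33.6006
d((-8, 0), (-9, 11)) = 11.0454
d((-19, -27), (19, 20)) = 60.4401
d((-19, -27), (-9, 11)) = 39.2938
d((19, 20), (-9, 11)) = 29.4109

Closest pair: (-12, 9) and (-9, 11) with distance 3.6056

The closest pair is (-12, 9) and (-9, 11) with Euclidean distance 3.6056. For 7 points, brute-force pairwise comparison is shown above. For large n, the divide-and-conquer algorithm (sort by x, recurse on halves, check the dividing strip) achieves O(n log n).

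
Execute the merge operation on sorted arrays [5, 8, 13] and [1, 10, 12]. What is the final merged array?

Merging process:

Compare 5 vs 1: take 1 from right. Merged: [1]
Compare 5 vs 10: take 5 from left. Merged: [1, 5]
Compare 8 vs 10: take 8 from left. Merged: [1, 5, 8]
Compare 13 vs 10: take 10 from right. Merged: [1, 5, 8, 10]
Compare 13 vs 12: take 12 from right. Merged: [1, 5, 8, 10, 12]
Append remaining from left: [13]. Merged: [1, 5, 8, 10, 12, 13]

Final merged array: [1, 5, 8, 10, 12, 13]
Total comparisons: 5

The merged array is [1, 5, 8, 10, 12, 13], requiring 5 comparisons. The merge step runs in O(n) time where n is the total number of elements.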